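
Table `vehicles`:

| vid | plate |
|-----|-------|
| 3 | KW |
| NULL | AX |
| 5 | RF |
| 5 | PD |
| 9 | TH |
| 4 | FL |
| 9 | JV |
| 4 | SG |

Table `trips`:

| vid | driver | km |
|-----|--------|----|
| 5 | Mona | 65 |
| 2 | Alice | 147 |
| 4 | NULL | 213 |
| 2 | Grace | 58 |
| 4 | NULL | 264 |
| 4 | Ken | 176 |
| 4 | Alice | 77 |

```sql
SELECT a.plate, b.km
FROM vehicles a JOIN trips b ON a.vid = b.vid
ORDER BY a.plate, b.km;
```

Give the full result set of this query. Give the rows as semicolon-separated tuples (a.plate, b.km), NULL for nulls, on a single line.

(FL, 77); (FL, 176); (FL, 213); (FL, 264); (PD, 65); (RF, 65); (SG, 77); (SG, 176); (SG, 213); (SG, 264)

INNER JOIN keeps only pairs where the ON condition holds.
Matching on a.vid = b.vid. A NULL in a compared column never satisfies the condition.
Matched pairs: 10.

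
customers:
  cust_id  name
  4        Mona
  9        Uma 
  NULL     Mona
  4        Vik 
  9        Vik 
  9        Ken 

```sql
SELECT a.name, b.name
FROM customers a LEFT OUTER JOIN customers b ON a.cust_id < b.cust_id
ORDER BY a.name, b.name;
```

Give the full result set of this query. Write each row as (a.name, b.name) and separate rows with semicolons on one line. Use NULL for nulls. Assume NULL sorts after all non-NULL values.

(Ken, NULL); (Mona, Ken); (Mona, Uma); (Mona, Vik); (Mona, NULL); (Uma, NULL); (Vik, Ken); (Vik, Uma); (Vik, Vik); (Vik, NULL)

LEFT JOIN keeps every row from `customers a`; unmatched rows get NULL for `customers b`'s columns.
Matching on a.cust_id < b.cust_id. A NULL in a compared column never satisfies the condition.
Matched pairs: 6; unmatched a rows kept: 4.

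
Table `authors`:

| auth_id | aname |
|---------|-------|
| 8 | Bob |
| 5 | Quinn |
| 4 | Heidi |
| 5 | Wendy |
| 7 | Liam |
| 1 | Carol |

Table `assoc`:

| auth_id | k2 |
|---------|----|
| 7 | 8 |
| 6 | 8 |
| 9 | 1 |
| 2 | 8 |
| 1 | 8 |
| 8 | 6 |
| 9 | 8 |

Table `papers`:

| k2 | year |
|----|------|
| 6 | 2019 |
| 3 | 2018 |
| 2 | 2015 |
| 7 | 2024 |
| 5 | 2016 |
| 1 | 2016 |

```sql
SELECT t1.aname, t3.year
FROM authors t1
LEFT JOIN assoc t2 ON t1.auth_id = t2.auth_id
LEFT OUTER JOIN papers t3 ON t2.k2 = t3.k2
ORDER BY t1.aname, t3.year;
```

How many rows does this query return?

Joins associate left-to-right: authors LEFT JOIN assoc on auth_id gives 6 intermediate row(s).
Then LEFT JOIN `papers t3` on k2: each of those 6 rows is kept; rows whose t2.k2 has no match in t3 get NULL for t3's columns.
Result: 6 row(s).

6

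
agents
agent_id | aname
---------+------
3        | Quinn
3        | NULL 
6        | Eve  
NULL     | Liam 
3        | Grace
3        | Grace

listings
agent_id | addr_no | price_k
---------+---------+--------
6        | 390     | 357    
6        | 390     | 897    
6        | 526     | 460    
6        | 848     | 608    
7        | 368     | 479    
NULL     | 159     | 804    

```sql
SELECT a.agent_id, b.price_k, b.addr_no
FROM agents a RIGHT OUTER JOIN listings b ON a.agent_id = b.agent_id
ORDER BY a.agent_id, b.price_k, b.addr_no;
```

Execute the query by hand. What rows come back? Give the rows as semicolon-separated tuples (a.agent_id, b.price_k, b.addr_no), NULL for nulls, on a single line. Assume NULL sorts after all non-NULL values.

(6, 357, 390); (6, 460, 526); (6, 608, 848); (6, 897, 390); (NULL, 479, 368); (NULL, 804, 159)

RIGHT JOIN keeps every row from `listings`; unmatched rows get NULL for `agents`'s columns.
Matching on a.agent_id = b.agent_id. A NULL in a compared column never satisfies the condition.
- agent_id=3: no matching b row.
- agent_id=3: no matching b row.
- agent_id=6: 4 matching b row(s), so 4 row(s) emitted.
- agent_id=NULL: no matching b row.
- agent_id=3: no matching b row.
- agent_id=3: no matching b row.
- 2 row(s) from b found no a partner → padded with NULL.
After projecting and ordering:
a.agent_id | b.price_k | b.addr_no
6 | 357 | 390
6 | 460 | 526
6 | 608 | 848
6 | 897 | 390
NULL | 479 | 368
NULL | 804 | 159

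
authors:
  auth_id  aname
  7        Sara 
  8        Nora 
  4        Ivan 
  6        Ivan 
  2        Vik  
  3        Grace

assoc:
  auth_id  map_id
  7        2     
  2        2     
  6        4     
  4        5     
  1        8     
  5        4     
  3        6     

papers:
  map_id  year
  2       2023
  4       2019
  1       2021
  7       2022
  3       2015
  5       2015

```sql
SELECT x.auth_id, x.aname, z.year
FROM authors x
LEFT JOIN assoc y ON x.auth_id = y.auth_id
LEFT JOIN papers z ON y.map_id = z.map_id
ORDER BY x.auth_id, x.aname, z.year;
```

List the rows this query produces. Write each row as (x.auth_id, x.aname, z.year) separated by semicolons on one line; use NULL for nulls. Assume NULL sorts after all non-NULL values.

(2, Vik, 2023); (3, Grace, NULL); (4, Ivan, 2015); (6, Ivan, 2019); (7, Sara, 2023); (8, Nora, NULL)

Step 1 — x LEFT JOIN y on auth_id → 6 row(s).
Then LEFT JOIN `papers z` on map_id: each of those 6 rows is kept; rows whose y.map_id has no match in z get NULL for z's columns.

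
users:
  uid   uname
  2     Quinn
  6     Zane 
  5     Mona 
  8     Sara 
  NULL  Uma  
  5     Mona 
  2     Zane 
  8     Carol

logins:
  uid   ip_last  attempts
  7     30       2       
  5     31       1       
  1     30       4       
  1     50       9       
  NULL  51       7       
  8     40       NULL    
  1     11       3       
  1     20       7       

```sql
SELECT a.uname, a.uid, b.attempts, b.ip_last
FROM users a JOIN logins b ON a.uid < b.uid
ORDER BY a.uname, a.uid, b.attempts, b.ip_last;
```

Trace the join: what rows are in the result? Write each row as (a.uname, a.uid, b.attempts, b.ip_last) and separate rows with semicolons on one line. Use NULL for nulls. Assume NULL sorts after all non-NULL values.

INNER JOIN keeps only pairs where the ON condition holds.
Matching on a.uid < b.uid. A NULL in a compared column never satisfies the condition.
- uid=2: 3 matching b row(s), so 3 row(s) emitted.
- uid=6: 2 matching b row(s), so 2 row(s) emitted.
- uid=5: 2 matching b row(s), so 2 row(s) emitted.
- uid=8: no matching b row, dropped.
- uid=NULL: no matching b row, dropped.
- uid=5: 2 matching b row(s), so 2 row(s) emitted.
- uid=2: 3 matching b row(s), so 3 row(s) emitted.
- uid=8: no matching b row, dropped.

(Mona, 5, 2, 30); (Mona, 5, 2, 30); (Mona, 5, NULL, 40); (Mona, 5, NULL, 40); (Quinn, 2, 1, 31); (Quinn, 2, 2, 30); (Quinn, 2, NULL, 40); (Zane, 2, 1, 31); (Zane, 2, 2, 30); (Zane, 2, NULL, 40); (Zane, 6, 2, 30); (Zane, 6, NULL, 40)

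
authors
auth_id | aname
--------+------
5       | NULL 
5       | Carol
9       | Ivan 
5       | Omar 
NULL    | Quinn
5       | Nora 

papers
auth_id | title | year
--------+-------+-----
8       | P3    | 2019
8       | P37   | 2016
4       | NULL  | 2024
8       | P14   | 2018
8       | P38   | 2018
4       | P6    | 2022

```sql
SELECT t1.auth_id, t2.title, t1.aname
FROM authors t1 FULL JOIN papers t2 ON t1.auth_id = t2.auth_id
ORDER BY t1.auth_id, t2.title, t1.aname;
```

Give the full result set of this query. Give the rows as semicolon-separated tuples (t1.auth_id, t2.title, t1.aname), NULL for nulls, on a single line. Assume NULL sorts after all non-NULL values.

(5, NULL, Carol); (5, NULL, Nora); (5, NULL, Omar); (5, NULL, NULL); (9, NULL, Ivan); (NULL, P14, NULL); (NULL, P3, NULL); (NULL, P37, NULL); (NULL, P38, NULL); (NULL, P6, NULL); (NULL, NULL, Quinn); (NULL, NULL, NULL)

FULL OUTER JOIN keeps every row from both sides; unmatched rows get NULL for the other side's columns.
Matching on t1.auth_id = t2.auth_id. A NULL in a compared column never satisfies the condition.
- auth_id=5: no t2 row matches, row kept with t2 columns NULL.
- auth_id=5: no t2 row matches, row kept with t2 columns NULL.
- auth_id=9: no t2 row matches, row kept with t2 columns NULL.
- auth_id=5: no t2 row matches, row kept with t2 columns NULL.
- auth_id=NULL: no t2 row matches, row kept with t2 columns NULL.
- auth_id=5: no t2 row matches, row kept with t2 columns NULL.
- 6 row(s) from t2 found no t1 partner → padded with NULL.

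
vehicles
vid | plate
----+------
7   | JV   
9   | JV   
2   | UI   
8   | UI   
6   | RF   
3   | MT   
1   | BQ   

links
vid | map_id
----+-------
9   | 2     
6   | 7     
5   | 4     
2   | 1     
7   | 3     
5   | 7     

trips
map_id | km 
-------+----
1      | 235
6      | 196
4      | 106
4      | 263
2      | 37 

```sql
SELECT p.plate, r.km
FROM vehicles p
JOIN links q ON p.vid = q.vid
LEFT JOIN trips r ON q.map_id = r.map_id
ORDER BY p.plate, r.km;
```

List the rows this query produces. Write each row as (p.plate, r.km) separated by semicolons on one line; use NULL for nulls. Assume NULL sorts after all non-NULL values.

(JV, 37); (JV, NULL); (RF, NULL); (UI, 235)

Step 1 — p INNER JOIN q on vid → 4 row(s).
Then LEFT JOIN `trips r` on map_id: each of those 4 rows is kept; rows whose q.map_id has no match in r get NULL for r's columns.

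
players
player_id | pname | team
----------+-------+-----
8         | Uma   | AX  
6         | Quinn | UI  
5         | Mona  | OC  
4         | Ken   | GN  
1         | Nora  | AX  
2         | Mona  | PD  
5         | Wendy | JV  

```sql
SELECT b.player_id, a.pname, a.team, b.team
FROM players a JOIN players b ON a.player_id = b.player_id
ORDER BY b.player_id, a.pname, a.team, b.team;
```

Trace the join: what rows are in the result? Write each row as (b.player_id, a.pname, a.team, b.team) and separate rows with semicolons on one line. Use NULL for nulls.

INNER JOIN keeps only pairs where the ON condition holds.
Matching on a.player_id = b.player_id.
Matched pairs: 9.

(1, Nora, AX, AX); (2, Mona, PD, PD); (4, Ken, GN, GN); (5, Mona, OC, JV); (5, Mona, OC, OC); (5, Wendy, JV, JV); (5, Wendy, JV, OC); (6, Quinn, UI, UI); (8, Uma, AX, AX)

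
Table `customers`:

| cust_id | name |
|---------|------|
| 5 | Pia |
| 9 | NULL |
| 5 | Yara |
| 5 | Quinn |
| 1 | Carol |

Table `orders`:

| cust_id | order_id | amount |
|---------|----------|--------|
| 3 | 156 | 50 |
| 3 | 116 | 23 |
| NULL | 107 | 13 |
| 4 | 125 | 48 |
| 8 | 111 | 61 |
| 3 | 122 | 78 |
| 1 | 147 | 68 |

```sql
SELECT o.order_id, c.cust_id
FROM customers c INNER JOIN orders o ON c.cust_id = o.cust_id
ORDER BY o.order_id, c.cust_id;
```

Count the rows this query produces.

1

INNER JOIN keeps only pairs where the ON condition holds.
Matching on c.cust_id = o.cust_id. A NULL in a compared column never satisfies the condition.
Matched pairs: 1.
Total: 1 rows.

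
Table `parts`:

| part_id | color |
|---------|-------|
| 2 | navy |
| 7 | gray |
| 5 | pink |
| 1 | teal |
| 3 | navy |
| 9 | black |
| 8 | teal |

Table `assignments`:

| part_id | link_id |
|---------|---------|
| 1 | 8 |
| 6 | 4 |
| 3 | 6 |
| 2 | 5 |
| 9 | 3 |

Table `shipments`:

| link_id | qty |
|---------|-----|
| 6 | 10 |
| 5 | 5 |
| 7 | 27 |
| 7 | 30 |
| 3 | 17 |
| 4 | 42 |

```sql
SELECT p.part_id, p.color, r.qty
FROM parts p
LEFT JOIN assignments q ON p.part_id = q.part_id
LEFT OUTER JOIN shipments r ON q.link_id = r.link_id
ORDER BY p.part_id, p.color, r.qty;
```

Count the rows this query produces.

Evaluate left to right. First `parts p LEFT JOIN assignments q` on part_id: 7 row(s).
Then LEFT JOIN `shipments r` on link_id: each of those 7 rows is kept; rows whose q.link_id has no match in r get NULL for r's columns.
Result: 7 row(s).

7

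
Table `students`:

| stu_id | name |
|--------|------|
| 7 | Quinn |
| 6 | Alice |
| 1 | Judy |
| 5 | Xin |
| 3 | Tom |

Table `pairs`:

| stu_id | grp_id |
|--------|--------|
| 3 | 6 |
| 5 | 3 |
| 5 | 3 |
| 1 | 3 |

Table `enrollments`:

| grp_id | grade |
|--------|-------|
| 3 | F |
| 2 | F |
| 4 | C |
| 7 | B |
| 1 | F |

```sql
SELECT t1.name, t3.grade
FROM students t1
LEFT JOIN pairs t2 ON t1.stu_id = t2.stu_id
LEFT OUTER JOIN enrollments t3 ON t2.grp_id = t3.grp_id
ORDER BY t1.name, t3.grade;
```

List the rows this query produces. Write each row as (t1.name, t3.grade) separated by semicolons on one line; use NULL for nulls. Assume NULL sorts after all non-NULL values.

Joins associate left-to-right: students LEFT JOIN pairs on stu_id gives 6 intermediate row(s).
Then LEFT JOIN `enrollments t3` on grp_id: each of those 6 rows is kept; rows whose t2.grp_id has no match in t3 get NULL for t3's columns.

(Alice, NULL); (Judy, F); (Quinn, NULL); (Tom, NULL); (Xin, F); (Xin, F)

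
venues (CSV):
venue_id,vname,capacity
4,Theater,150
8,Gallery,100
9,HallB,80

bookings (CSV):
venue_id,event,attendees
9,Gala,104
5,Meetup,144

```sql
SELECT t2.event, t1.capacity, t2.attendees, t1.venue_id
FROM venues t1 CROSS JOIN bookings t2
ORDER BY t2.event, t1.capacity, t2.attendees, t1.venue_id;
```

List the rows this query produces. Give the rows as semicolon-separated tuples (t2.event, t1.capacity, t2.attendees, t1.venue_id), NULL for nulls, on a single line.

(Gala, 80, 104, 9); (Gala, 100, 104, 8); (Gala, 150, 104, 4); (Meetup, 80, 144, 9); (Meetup, 100, 144, 8); (Meetup, 150, 144, 4)

CROSS JOIN pairs every row of `venues` with every row of `bookings`: 3 × 2 = 6 rows.
After projecting and ordering:
t2.event | t1.capacity | t2.attendees | t1.venue_id
Gala | 80 | 104 | 9
Gala | 100 | 104 | 8
Gala | 150 | 104 | 4
Meetup | 80 | 144 | 9
Meetup | 100 | 144 | 8
Meetup | 150 | 144 | 4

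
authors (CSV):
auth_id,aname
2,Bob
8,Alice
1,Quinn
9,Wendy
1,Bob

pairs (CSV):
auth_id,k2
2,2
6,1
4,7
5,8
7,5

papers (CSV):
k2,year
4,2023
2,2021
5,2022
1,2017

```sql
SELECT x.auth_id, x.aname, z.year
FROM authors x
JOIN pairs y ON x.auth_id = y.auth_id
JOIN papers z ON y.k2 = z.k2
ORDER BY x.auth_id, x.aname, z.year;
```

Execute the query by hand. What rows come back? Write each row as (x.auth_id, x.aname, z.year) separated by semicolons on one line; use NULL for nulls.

(2, Bob, 2021)

Joins associate left-to-right: authors INNER JOIN pairs on auth_id gives 1 intermediate row(s).
Then INNER JOIN `papers z` on k2: keep only rows whose y.k2 appears in z.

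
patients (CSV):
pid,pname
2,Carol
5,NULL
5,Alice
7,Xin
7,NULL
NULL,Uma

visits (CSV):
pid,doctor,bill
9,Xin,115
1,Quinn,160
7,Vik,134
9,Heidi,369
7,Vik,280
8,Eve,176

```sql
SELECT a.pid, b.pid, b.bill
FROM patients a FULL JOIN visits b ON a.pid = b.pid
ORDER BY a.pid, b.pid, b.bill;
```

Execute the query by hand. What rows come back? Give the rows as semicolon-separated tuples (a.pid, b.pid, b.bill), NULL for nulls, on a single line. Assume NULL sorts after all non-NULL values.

FULL OUTER JOIN keeps every row from both sides; unmatched rows get NULL for the other side's columns.
Matching on a.pid = b.pid. A NULL in a compared column never satisfies the condition.
- a[0] pid=2 → no match; kept with NULLs on the b side.
- a[1] pid=5 → no match; kept with NULLs on the b side.
- a[2] pid=5 → no match; kept with NULLs on the b side.
- a[3] pid=7 → 2 match(es) in b → 2 row(s).
- a[4] pid=7 → 2 match(es) in b → 2 row(s).
- a[5] pid=NULL → no match; kept with NULLs on the b side.
- 4 b row(s) had no a match → kept, a columns NULL.

(2, NULL, NULL); (5, NULL, NULL); (5, NULL, NULL); (7, 7, 134); (7, 7, 134); (7, 7, 280); (7, 7, 280); (NULL, 1, 160); (NULL, 8, 176); (NULL, 9, 115); (NULL, 9, 369); (NULL, NULL, NULL)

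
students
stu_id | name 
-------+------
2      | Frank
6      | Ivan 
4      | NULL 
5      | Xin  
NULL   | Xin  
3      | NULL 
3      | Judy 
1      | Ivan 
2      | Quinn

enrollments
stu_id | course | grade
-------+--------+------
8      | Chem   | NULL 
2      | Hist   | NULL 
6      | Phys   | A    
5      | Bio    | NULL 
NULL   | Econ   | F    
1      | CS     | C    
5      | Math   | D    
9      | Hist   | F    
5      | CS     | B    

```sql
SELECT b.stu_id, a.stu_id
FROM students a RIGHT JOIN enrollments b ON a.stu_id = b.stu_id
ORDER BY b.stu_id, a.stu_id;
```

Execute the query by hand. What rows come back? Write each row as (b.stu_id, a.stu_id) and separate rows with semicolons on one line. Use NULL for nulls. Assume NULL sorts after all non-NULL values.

(1, 1); (2, 2); (2, 2); (5, 5); (5, 5); (5, 5); (6, 6); (8, NULL); (9, NULL); (NULL, NULL)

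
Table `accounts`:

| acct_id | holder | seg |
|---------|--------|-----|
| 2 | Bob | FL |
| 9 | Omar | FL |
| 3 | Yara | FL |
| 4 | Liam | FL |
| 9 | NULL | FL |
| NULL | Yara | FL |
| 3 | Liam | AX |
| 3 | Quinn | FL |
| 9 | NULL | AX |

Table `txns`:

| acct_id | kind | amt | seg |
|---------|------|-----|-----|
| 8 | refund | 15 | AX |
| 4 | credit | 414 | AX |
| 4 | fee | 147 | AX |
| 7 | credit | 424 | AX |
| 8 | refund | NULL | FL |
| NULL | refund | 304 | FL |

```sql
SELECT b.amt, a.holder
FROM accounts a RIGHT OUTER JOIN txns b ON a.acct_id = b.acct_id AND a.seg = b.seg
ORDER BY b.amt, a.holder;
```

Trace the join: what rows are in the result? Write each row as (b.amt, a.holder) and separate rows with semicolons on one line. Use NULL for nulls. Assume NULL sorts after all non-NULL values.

(15, NULL); (147, NULL); (304, NULL); (414, NULL); (424, NULL); (NULL, NULL)

RIGHT JOIN keeps every row from `txns`; unmatched rows get NULL for `accounts`'s columns.
Matching on a.acct_id = b.acct_id AND a.seg = b.seg. A NULL in a compared column never satisfies the condition.
- acct_id=2, seg=FL: no matching b row.
- acct_id=9, seg=FL: no matching b row.
- acct_id=3, seg=FL: no matching b row.
- acct_id=4, seg=FL: no matching b row.
- acct_id=9, seg=FL: no matching b row.
- acct_id=NULL, seg=FL: no matching b row.
- acct_id=3, seg=AX: no matching b row.
- acct_id=3, seg=FL: no matching b row.
- acct_id=9, seg=AX: no matching b row.
- plus 6 unmatched b row(s), each kept with NULL a columns.
After projecting and ordering:
b.amt | a.holder
15 | NULL
147 | NULL
304 | NULL
414 | NULL
424 | NULL
NULL | NULL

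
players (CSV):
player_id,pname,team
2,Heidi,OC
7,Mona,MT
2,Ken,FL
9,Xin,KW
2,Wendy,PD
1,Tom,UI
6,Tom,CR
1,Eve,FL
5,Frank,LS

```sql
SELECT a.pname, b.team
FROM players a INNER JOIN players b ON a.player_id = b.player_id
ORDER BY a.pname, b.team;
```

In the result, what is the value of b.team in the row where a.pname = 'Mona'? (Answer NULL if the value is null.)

INNER JOIN keeps only pairs where the ON condition holds.
Matching on a.player_id = b.player_id.
Matched pairs: 17.

MT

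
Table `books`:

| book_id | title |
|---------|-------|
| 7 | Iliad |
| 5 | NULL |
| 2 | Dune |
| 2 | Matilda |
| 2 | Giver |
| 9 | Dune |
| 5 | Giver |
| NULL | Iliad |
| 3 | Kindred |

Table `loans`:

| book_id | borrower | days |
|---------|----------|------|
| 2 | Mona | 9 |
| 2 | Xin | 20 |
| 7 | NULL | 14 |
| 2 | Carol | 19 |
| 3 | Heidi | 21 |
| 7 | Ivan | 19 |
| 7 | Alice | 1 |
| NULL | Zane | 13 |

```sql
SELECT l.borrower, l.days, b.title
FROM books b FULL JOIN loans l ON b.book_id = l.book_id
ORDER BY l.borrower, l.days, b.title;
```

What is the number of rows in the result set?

FULL OUTER JOIN keeps every row from both sides; unmatched rows get NULL for the other side's columns.
Matching on b.book_id = l.book_id. A NULL in a compared column never satisfies the condition.
- b[0] book_id=7 → 3 match(es) in l → 3 row(s).
- b[1] book_id=5 → no match; kept with NULLs on the l side.
- b[2] book_id=2 → 3 match(es) in l → 3 row(s).
- b[3] book_id=2 → 3 match(es) in l → 3 row(s).
- b[4] book_id=2 → 3 match(es) in l → 3 row(s).
- b[5] book_id=9 → no match; kept with NULLs on the l side.
- b[6] book_id=5 → no match; kept with NULLs on the l side.
- b[7] book_id=NULL → no match; kept with NULLs on the l side.
- b[8] book_id=3 → 1 match(es) in l → 1 row(s).
- plus 1 unmatched l row(s), each kept with NULL b columns.
Total: 13 matched + 5 padded = 18 rows.

18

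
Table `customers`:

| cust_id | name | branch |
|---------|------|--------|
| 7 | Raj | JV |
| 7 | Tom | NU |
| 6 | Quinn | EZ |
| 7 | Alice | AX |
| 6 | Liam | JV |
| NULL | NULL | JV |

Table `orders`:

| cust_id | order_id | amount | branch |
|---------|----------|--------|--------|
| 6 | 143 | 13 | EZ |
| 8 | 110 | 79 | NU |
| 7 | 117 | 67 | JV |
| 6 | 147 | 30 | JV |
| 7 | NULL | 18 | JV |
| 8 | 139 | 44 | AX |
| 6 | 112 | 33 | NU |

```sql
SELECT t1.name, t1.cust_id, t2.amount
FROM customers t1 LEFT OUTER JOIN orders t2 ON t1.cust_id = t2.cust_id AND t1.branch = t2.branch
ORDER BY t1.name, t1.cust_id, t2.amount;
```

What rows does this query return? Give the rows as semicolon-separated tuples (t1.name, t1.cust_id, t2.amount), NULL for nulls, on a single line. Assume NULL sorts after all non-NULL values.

LEFT JOIN keeps every row from `customers`; unmatched rows get NULL for `orders`'s columns.
Matching on t1.cust_id = t2.cust_id AND t1.branch = t2.branch. A NULL in a compared column never satisfies the condition.
Matched pairs: 4; unmatched t1 rows kept: 3.

(Alice, 7, NULL); (Liam, 6, 30); (Quinn, 6, 13); (Raj, 7, 18); (Raj, 7, 67); (Tom, 7, NULL); (NULL, NULL, NULL)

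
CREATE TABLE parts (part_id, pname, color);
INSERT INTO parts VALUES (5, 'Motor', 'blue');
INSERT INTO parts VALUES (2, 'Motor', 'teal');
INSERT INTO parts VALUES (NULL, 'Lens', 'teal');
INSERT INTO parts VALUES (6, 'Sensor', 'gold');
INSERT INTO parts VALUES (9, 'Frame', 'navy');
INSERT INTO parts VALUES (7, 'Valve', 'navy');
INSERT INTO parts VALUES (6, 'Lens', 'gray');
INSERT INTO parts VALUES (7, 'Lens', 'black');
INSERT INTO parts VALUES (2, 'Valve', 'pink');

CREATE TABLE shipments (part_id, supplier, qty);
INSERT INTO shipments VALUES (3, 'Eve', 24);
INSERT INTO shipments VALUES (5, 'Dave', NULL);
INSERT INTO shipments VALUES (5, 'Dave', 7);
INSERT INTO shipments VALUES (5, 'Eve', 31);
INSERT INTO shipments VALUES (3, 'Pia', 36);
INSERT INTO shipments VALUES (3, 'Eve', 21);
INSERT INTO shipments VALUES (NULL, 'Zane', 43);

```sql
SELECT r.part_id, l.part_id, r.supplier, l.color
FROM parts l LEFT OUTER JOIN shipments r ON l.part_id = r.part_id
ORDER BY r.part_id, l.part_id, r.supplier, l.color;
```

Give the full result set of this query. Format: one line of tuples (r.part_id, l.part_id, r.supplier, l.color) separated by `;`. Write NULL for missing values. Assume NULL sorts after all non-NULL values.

LEFT JOIN keeps every row from `parts`; unmatched rows get NULL for `shipments`'s columns.
Matching on l.part_id = r.part_id. A NULL in a compared column never satisfies the condition.
Matched pairs: 3; unmatched l rows kept: 8.

(5, 5, Dave, blue); (5, 5, Dave, blue); (5, 5, Eve, blue); (NULL, 2, NULL, pink); (NULL, 2, NULL, teal); (NULL, 6, NULL, gold); (NULL, 6, NULL, gray); (NULL, 7, NULL, black); (NULL, 7, NULL, navy); (NULL, 9, NULL, navy); (NULL, NULL, NULL, teal)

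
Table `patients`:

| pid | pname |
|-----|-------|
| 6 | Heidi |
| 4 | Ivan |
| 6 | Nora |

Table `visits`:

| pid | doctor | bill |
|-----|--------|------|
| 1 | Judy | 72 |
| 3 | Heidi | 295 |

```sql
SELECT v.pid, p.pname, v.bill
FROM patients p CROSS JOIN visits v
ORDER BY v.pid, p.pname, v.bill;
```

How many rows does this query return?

CROSS JOIN pairs every row of `patients` with every row of `visits`: 3 × 2 = 6 rows.

6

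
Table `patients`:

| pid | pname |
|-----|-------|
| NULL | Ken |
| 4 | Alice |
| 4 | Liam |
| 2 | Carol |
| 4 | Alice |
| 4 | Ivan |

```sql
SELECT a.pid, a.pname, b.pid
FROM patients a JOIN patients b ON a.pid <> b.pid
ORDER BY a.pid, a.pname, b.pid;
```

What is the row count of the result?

8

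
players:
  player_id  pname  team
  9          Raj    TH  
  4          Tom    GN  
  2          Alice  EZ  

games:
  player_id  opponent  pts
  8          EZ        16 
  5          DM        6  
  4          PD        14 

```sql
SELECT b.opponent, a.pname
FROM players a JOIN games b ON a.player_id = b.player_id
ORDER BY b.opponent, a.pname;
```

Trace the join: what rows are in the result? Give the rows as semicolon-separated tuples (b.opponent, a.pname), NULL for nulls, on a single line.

INNER JOIN keeps only pairs where the ON condition holds.
Matching on a.player_id = b.player_id.
Matched pairs: 1.

(PD, Tom)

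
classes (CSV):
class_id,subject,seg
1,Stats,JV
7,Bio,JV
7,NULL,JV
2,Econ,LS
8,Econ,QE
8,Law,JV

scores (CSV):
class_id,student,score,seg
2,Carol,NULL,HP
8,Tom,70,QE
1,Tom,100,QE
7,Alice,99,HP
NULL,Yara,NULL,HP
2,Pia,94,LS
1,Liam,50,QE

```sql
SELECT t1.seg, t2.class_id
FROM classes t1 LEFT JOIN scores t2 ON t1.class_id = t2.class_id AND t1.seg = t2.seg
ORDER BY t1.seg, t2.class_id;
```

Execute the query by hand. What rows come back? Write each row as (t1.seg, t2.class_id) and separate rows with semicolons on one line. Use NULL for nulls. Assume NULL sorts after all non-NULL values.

(JV, NULL); (JV, NULL); (JV, NULL); (JV, NULL); (LS, 2); (QE, 8)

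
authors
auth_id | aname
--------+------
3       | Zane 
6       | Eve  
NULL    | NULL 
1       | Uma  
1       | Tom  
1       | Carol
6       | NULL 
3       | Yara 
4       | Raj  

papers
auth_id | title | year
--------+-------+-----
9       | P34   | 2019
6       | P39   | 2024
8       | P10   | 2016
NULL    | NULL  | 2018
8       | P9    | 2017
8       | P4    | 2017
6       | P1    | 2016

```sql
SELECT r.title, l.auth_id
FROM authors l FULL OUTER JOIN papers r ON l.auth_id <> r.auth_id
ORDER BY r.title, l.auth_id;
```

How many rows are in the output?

46

FULL OUTER JOIN keeps every row from both sides; unmatched rows get NULL for the other side's columns.
Matching on l.auth_id <> r.auth_id. A NULL in a compared column never satisfies the condition.
Matched pairs: 44; unmatched l rows kept: 1; unmatched r rows kept: 1.
Total: 44 matched + 2 padded = 46 rows.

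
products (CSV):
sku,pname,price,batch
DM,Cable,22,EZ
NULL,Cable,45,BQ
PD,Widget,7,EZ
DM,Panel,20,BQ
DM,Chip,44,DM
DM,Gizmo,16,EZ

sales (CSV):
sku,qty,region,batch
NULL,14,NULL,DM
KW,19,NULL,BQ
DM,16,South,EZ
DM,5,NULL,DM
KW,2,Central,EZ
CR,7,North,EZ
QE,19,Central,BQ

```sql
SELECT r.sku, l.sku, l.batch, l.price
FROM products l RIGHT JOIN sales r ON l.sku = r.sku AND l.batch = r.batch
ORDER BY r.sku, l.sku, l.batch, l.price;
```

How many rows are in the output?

RIGHT JOIN keeps every row from `sales`; unmatched rows get NULL for `products`'s columns.
Matching on l.sku = r.sku AND l.batch = r.batch. A NULL in a compared column never satisfies the condition.
- l (sku=DM, batch=EZ) pairs with 1 row(s) of r.
- l (sku=NULL, batch=BQ) has no partner in r.
- l (sku=PD, batch=EZ) has no partner in r.
- l (sku=DM, batch=BQ) has no partner in r.
- l (sku=DM, batch=DM) pairs with 1 row(s) of r.
- l (sku=DM, batch=EZ) pairs with 1 row(s) of r.
- plus 5 unmatched r row(s), each kept with NULL l columns.
Total: 3 matched + 5 padded = 8 rows.

8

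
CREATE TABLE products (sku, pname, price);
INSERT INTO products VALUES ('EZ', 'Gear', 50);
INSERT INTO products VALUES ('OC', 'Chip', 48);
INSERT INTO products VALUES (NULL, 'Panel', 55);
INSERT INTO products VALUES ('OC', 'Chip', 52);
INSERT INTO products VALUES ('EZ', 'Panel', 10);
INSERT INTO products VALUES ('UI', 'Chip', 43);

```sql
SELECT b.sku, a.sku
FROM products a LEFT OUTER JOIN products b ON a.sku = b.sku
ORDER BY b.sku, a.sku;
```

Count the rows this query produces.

LEFT JOIN keeps every row from `products a`; unmatched rows get NULL for `products b`'s columns.
Matching on a.sku = b.sku. A NULL in a compared column never satisfies the condition.
- a[0] sku=EZ → 2 match(es) in b → 2 row(s).
- a[1] sku=OC → 2 match(es) in b → 2 row(s).
- a[2] sku=NULL → no match; kept with NULLs on the b side.
- a[3] sku=OC → 2 match(es) in b → 2 row(s).
- a[4] sku=EZ → 2 match(es) in b → 2 row(s).
- a[5] sku=UI → 1 match(es) in b → 1 row(s).
Total: 9 matched + 1 padded = 10 rows.

10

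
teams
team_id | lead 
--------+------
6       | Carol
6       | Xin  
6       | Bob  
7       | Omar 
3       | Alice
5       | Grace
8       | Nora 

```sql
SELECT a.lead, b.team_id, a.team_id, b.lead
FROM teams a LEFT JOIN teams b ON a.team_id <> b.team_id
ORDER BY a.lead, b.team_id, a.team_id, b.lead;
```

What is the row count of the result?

36

LEFT JOIN keeps every row from `teams a`; unmatched rows get NULL for `teams b`'s columns.
Matching on a.team_id <> b.team_id.
- a[0] team_id=6 → 4 match(es) in b → 4 row(s).
- a[1] team_id=6 → 4 match(es) in b → 4 row(s).
- a[2] team_id=6 → 4 match(es) in b → 4 row(s).
- a[3] team_id=7 → 6 match(es) in b → 6 row(s).
- a[4] team_id=3 → 6 match(es) in b → 6 row(s).
- a[5] team_id=5 → 6 match(es) in b → 6 row(s).
- a[6] team_id=8 → 6 match(es) in b → 6 row(s).
Total: 36 rows.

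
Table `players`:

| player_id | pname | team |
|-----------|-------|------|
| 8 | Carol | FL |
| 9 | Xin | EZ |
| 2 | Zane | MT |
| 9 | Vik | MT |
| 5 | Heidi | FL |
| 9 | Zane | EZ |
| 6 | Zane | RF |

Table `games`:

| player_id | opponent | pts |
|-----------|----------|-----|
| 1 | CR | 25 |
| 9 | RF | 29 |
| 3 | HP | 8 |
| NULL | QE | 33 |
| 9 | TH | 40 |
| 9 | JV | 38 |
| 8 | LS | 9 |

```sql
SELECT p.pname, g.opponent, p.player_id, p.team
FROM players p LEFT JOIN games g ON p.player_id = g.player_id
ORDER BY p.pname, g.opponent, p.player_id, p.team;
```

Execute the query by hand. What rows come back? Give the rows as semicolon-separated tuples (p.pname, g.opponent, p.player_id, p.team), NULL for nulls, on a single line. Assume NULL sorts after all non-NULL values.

LEFT JOIN keeps every row from `players`; unmatched rows get NULL for `games`'s columns.
Matching on p.player_id = g.player_id. A NULL in a compared column never satisfies the condition.
Matched pairs: 10; unmatched p rows kept: 3.

(Carol, LS, 8, FL); (Heidi, NULL, 5, FL); (Vik, JV, 9, MT); (Vik, RF, 9, MT); (Vik, TH, 9, MT); (Xin, JV, 9, EZ); (Xin, RF, 9, EZ); (Xin, TH, 9, EZ); (Zane, JV, 9, EZ); (Zane, RF, 9, EZ); (Zane, TH, 9, EZ); (Zane, NULL, 2, MT); (Zane, NULL, 6, RF)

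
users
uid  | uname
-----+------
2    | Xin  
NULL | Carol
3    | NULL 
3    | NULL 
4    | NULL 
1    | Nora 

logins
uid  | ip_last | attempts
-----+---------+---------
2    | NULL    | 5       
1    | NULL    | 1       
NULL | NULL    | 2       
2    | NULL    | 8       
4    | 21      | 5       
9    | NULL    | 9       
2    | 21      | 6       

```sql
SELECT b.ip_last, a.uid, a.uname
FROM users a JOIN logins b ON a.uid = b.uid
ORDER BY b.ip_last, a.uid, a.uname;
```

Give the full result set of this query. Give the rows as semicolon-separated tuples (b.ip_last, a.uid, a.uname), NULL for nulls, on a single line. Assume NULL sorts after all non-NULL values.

INNER JOIN keeps only pairs where the ON condition holds.
Matching on a.uid = b.uid. A NULL in a compared column never satisfies the condition.
Matched pairs: 5.

(21, 2, Xin); (21, 4, NULL); (NULL, 1, Nora); (NULL, 2, Xin); (NULL, 2, Xin)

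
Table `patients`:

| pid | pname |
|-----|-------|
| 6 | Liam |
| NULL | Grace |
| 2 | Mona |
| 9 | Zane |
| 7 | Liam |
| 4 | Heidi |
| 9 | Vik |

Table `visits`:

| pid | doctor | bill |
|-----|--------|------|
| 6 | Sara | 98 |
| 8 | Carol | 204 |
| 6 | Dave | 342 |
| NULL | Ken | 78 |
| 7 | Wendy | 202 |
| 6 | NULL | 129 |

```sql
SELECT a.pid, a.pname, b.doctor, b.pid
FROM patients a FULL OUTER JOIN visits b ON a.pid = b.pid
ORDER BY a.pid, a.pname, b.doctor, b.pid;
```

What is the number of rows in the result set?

11

FULL OUTER JOIN keeps every row from both sides; unmatched rows get NULL for the other side's columns.
Matching on a.pid = b.pid. A NULL in a compared column never satisfies the condition.
Matched pairs: 4; unmatched a rows kept: 5; unmatched b rows kept: 2.
Total: 4 matched + 7 padded = 11 rows.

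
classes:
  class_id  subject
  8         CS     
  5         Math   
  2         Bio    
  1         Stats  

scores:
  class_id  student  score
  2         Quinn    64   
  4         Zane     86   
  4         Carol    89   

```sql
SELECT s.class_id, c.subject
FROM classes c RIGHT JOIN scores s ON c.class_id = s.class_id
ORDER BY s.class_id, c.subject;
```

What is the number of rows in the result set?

RIGHT JOIN keeps every row from `scores`; unmatched rows get NULL for `classes`'s columns.
Matching on c.class_id = s.class_id.
- c row (class_id=8): no match.
- c row (class_id=5): no match.
- c row (class_id=2): matches 1 s row(s) → 1 output row(s).
- c row (class_id=1): no match.
- 2 s row(s) had no c match → kept, c columns NULL.
Total: 1 matched + 2 padded = 3 rows.

3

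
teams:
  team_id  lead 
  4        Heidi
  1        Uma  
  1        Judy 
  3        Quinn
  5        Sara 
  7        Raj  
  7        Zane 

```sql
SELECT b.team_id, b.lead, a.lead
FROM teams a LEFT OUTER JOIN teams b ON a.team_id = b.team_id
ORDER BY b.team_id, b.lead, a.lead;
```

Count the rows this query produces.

11

LEFT JOIN keeps every row from `teams a`; unmatched rows get NULL for `teams b`'s columns.
Matching on a.team_id = b.team_id.
- team_id=4: 1 matching b row(s), so 1 row(s) emitted.
- team_id=1: 2 matching b row(s), so 2 row(s) emitted.
- team_id=1: 2 matching b row(s), so 2 row(s) emitted.
- team_id=3: 1 matching b row(s), so 1 row(s) emitted.
- team_id=5: 1 matching b row(s), so 1 row(s) emitted.
- team_id=7: 2 matching b row(s), so 2 row(s) emitted.
- team_id=7: 2 matching b row(s), so 2 row(s) emitted.
Total: 11 rows.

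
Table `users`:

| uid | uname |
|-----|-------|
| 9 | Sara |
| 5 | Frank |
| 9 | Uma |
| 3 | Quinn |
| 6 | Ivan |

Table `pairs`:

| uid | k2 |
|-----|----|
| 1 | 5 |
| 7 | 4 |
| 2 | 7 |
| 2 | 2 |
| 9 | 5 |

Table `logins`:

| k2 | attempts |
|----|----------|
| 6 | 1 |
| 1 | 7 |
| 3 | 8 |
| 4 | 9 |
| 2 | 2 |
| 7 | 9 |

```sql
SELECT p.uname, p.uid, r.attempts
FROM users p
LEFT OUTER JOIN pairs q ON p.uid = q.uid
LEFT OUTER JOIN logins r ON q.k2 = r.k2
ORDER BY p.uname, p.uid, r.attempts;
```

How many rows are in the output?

5

Step 1 — p LEFT JOIN q on uid → 5 row(s).
Then LEFT JOIN `logins r` on k2: each of those 5 rows is kept; rows whose q.k2 has no match in r get NULL for r's columns.
Result: 5 row(s).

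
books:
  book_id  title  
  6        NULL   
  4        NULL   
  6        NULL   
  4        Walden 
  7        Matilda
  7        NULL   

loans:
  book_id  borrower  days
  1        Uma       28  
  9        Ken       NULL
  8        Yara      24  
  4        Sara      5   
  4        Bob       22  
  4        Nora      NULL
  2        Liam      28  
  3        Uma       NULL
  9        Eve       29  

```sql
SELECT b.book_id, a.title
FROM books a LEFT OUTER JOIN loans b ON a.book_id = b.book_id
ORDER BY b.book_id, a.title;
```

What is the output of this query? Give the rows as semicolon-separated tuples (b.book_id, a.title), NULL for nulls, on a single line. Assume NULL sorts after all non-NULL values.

LEFT JOIN keeps every row from `books`; unmatched rows get NULL for `loans`'s columns.
Matching on a.book_id = b.book_id.
- a (book_id=6) has no partner → padded with NULL.
- a (book_id=4) pairs with 3 row(s) of b.
- a (book_id=6) has no partner → padded with NULL.
- a (book_id=4) pairs with 3 row(s) of b.
- a (book_id=7) has no partner → padded with NULL.
- a (book_id=7) has no partner → padded with NULL.
After projecting and ordering:
b.book_id | a.title
4 | Walden
4 | Walden
4 | Walden
4 | NULL
4 | NULL
4 | NULL
NULL | Matilda
NULL | NULL
NULL | NULL
NULL | NULL

(4, Walden); (4, Walden); (4, Walden); (4, NULL); (4, NULL); (4, NULL); (NULL, Matilda); (NULL, NULL); (NULL, NULL); (NULL, NULL)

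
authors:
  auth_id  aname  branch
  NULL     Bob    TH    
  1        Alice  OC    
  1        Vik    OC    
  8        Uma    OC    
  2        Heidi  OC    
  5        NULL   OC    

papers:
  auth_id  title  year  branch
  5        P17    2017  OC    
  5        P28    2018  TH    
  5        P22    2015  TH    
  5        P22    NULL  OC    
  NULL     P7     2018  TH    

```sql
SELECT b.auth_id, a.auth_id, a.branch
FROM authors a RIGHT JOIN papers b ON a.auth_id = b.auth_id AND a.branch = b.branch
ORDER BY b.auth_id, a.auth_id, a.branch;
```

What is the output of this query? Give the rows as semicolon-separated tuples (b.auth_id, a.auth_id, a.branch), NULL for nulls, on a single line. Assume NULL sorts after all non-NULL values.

(5, 5, OC); (5, 5, OC); (5, NULL, NULL); (5, NULL, NULL); (NULL, NULL, NULL)

RIGHT JOIN keeps every row from `papers`; unmatched rows get NULL for `authors`'s columns.
Matching on a.auth_id = b.auth_id AND a.branch = b.branch. A NULL in a compared column never satisfies the condition.
Matched pairs: 2; unmatched b rows kept: 3.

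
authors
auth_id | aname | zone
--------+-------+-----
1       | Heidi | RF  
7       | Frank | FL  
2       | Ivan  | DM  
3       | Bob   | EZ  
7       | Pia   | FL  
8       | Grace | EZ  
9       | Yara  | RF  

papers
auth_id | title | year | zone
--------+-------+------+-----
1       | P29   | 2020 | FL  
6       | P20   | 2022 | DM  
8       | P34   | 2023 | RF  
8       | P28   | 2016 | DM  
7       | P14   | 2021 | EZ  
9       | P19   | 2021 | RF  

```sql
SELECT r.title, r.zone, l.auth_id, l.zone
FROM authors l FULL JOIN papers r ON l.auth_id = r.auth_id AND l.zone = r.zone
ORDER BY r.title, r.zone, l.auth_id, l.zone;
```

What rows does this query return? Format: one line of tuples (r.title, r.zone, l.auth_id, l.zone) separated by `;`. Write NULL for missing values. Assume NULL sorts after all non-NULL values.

(P14, EZ, NULL, NULL); (P19, RF, 9, RF); (P20, DM, NULL, NULL); (P28, DM, NULL, NULL); (P29, FL, NULL, NULL); (P34, RF, NULL, NULL); (NULL, NULL, 1, RF); (NULL, NULL, 2, DM); (NULL, NULL, 3, EZ); (NULL, NULL, 7, FL); (NULL, NULL, 7, FL); (NULL, NULL, 8, EZ)

FULL OUTER JOIN keeps every row from both sides; unmatched rows get NULL for the other side's columns.
Matching on l.auth_id = r.auth_id AND l.zone = r.zone.
- l[0] auth_id=1, zone=RF → no match; kept with NULLs on the r side.
- l[1] auth_id=7, zone=FL → no match; kept with NULLs on the r side.
- l[2] auth_id=2, zone=DM → no match; kept with NULLs on the r side.
- l[3] auth_id=3, zone=EZ → no match; kept with NULLs on the r side.
- l[4] auth_id=7, zone=FL → no match; kept with NULLs on the r side.
- l[5] auth_id=8, zone=EZ → no match; kept with NULLs on the r side.
- l[6] auth_id=9, zone=RF → 1 match(es) in r → 1 row(s).
- plus 5 unmatched r row(s), each kept with NULL l columns.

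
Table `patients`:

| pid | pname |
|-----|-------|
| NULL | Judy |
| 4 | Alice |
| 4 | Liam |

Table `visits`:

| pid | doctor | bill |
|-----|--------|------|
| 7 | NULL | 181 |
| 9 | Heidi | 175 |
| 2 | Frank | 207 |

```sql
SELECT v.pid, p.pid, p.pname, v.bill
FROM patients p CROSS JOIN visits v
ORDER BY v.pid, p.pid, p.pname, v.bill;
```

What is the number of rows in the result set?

CROSS JOIN pairs every row of `patients` with every row of `visits`: 3 × 3 = 9 rows.

9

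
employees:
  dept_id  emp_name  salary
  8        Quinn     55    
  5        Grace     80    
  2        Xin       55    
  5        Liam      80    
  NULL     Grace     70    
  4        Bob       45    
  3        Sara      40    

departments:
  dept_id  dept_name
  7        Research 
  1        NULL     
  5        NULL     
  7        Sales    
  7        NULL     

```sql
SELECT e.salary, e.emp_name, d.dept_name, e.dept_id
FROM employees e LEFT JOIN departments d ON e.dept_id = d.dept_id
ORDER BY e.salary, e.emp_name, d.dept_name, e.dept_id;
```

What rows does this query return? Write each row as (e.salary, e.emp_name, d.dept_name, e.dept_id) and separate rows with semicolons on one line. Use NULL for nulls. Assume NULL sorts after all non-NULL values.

LEFT JOIN keeps every row from `employees`; unmatched rows get NULL for `departments`'s columns.
Matching on e.dept_id = d.dept_id. A NULL in a compared column never satisfies the condition.
Matched pairs: 2; unmatched e rows kept: 5.

(40, Sara, NULL, 3); (45, Bob, NULL, 4); (55, Quinn, NULL, 8); (55, Xin, NULL, 2); (70, Grace, NULL, NULL); (80, Grace, NULL, 5); (80, Liam, NULL, 5)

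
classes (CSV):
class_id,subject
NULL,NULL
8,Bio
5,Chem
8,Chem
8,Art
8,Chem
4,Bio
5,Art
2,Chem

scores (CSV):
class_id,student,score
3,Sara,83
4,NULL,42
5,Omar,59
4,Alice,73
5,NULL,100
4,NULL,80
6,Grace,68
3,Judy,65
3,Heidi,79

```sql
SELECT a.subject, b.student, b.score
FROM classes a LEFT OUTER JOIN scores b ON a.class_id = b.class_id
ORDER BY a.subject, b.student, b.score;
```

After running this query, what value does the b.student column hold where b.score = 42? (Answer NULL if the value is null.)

LEFT JOIN keeps every row from `classes`; unmatched rows get NULL for `scores`'s columns.
Matching on a.class_id = b.class_id. A NULL in a compared column never satisfies the condition.
- a row (class_id=NULL): no match → kept, b columns NULL.
- a row (class_id=8): no match → kept, b columns NULL.
- a row (class_id=5): matches 2 b row(s) → 2 output row(s).
- a row (class_id=8): no match → kept, b columns NULL.
- a row (class_id=8): no match → kept, b columns NULL.
- a row (class_id=8): no match → kept, b columns NULL.
- a row (class_id=4): matches 3 b row(s) → 3 output row(s).
- a row (class_id=5): matches 2 b row(s) → 2 output row(s).
- a row (class_id=2): no match → kept, b columns NULL.

NULL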